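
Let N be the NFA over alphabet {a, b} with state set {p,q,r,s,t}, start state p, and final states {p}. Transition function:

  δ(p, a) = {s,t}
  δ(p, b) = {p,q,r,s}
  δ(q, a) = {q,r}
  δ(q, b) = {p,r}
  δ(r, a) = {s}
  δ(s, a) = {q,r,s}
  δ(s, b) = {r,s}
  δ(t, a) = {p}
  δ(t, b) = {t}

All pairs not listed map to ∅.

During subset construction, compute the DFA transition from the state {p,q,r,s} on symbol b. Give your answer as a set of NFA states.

{p,q,r,s}

δ(p,b) = {p,q,r,s}; δ(q,b) = {p,r}; δ(r,b) = ∅; δ(s,b) = {r,s}.
Union: {p,q,r,s}.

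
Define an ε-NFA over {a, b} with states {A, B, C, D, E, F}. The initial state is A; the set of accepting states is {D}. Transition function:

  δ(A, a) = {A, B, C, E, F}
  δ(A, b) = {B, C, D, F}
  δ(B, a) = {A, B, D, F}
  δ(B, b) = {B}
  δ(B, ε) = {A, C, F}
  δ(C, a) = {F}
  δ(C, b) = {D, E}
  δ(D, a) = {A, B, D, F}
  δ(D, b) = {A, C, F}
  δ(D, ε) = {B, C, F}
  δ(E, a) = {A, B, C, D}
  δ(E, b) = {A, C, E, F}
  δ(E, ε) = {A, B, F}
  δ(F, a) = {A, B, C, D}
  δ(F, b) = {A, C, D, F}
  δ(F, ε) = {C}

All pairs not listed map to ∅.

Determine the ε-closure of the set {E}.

Begin with {E}.
E →ε {A, B, F}; add A, B, F.
F →ε {C}; add C.
ε-closure = {A, B, C, E, F}.

{A, B, C, E, F}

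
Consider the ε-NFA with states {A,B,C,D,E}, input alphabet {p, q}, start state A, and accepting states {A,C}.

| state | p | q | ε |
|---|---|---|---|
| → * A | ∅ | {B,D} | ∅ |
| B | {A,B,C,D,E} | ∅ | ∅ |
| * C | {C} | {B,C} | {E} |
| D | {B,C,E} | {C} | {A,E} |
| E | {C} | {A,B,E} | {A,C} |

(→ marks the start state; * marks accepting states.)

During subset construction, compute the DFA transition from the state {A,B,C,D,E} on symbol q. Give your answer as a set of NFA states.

δ(A,q) = {B,D}; δ(B,q) = ∅; δ(C,q) = {B,C}; δ(D,q) = {C}; δ(E,q) = {A,B,E}.
Union: {A,B,C,D,E}.

{A,B,C,D,E}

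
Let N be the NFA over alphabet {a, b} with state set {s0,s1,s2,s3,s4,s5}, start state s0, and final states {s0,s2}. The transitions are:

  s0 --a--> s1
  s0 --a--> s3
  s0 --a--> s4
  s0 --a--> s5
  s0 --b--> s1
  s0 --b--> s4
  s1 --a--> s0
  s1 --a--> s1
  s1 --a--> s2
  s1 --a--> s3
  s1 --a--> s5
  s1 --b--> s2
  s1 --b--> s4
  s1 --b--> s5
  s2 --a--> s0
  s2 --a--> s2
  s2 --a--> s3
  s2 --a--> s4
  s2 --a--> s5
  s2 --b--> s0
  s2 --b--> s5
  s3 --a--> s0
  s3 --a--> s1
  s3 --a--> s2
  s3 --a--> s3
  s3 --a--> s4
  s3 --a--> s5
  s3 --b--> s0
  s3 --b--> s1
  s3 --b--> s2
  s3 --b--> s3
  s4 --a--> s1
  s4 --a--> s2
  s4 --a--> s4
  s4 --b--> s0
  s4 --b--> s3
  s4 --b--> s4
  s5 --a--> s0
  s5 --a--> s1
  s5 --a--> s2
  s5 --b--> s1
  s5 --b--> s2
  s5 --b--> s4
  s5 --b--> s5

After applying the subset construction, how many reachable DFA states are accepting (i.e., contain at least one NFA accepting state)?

3

Start state of the DFA: {s0}.
{s0} --a--> {s1,s3,s4,s5}  [new]
{s0} --b--> {s1,s4}  [new]
{s1,s3,s4,s5} --a--> {s0,s1,s2,s3,s4,s5}  [new]
{s1,s3,s4,s5} --b--> {s0,s1,s2,s3,s4,s5}  [seen]
{s1,s4} --a--> {s0,s1,s2,s3,s4,s5}  [seen]
{s1,s4} --b--> {s0,s2,s3,s4,s5}  [new]
{s0,s1,s2,s3,s4,s5} --a--> {s0,s1,s2,s3,s4,s5}  [seen]
{s0,s1,s2,s3,s4,s5} --b--> {s0,s1,s2,s3,s4,s5}  [seen]
{s0,s2,s3,s4,s5} --a--> {s0,s1,s2,s3,s4,s5}  [seen]
{s0,s2,s3,s4,s5} --b--> {s0,s1,s2,s3,s4,s5}  [seen]
Reachable DFA states: {s0}, {s1,s3,s4,s5}, {s1,s4}, {s0,s1,s2,s3,s4,s5}, {s0,s2,s3,s4,s5}.
Accepting DFA states (contain an NFA accepting state): {s0}, {s0,s1,s2,s3,s4,s5}, {s0,s2,s3,s4,s5}.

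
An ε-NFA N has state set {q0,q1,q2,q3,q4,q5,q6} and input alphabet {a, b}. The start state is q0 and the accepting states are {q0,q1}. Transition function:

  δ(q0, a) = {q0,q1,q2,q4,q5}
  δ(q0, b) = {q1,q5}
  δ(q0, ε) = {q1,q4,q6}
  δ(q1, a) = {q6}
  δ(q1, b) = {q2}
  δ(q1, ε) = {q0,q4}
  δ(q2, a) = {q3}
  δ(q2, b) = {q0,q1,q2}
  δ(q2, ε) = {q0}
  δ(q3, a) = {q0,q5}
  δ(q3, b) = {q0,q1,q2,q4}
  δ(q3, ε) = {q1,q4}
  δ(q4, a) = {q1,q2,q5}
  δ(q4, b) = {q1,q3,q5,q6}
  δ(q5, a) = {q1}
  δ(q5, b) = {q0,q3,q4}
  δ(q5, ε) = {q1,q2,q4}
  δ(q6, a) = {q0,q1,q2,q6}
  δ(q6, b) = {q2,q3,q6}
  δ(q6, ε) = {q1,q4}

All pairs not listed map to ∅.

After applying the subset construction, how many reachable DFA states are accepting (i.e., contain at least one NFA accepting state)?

3

Start state of the DFA: {q0,q1,q4,q6} (ε-closure of the NFA start).
{q0,q1,q4,q6} --a--> {q0,q1,q2,q4,q5,q6}  [new]
{q0,q1,q4,q6} --b--> {q0,q1,q2,q3,q4,q5,q6}  [new]
{q0,q1,q2,q4,q5,q6} --a--> {q0,q1,q2,q3,q4,q5,q6}  [seen]
{q0,q1,q2,q4,q5,q6} --b--> {q0,q1,q2,q3,q4,q5,q6}  [seen]
{q0,q1,q2,q3,q4,q5,q6} --a--> {q0,q1,q2,q3,q4,q5,q6}  [seen]
{q0,q1,q2,q3,q4,q5,q6} --b--> {q0,q1,q2,q3,q4,q5,q6}  [seen]
Reachable DFA states: {q0,q1,q4,q6}, {q0,q1,q2,q4,q5,q6}, {q0,q1,q2,q3,q4,q5,q6}.
Accepting DFA states (contain an NFA accepting state): {q0,q1,q4,q6}, {q0,q1,q2,q4,q5,q6}, {q0,q1,q2,q3,q4,q5,q6}.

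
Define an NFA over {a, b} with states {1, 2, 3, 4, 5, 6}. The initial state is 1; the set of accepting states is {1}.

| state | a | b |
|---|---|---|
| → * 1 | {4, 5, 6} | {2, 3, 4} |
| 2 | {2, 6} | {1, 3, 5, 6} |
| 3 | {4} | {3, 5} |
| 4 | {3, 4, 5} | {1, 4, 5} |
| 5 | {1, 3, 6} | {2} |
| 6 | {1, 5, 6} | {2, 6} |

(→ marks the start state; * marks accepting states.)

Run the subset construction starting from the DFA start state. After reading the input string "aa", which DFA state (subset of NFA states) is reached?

Start: {1}.
δ(1,a) = {4, 5, 6}.
Union: {4, 5, 6}.
After a: {4, 5, 6}.
δ(4,a) = {3, 4, 5}; δ(5,a) = {1, 3, 6}; δ(6,a) = {1, 5, 6}.
Union: {1, 3, 4, 5, 6}.
After a: {1, 3, 4, 5, 6}.

{1, 3, 4, 5, 6}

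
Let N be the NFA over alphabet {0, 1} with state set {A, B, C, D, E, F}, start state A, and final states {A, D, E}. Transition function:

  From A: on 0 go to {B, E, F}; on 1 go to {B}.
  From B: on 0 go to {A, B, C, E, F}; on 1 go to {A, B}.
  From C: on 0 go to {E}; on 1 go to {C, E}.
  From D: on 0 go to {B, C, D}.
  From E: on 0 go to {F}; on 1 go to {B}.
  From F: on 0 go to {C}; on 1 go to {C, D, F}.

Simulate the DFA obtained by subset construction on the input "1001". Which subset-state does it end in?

{A, B, C, D, E, F}

Start: {A}.
δ(A,1) = {B}.
Union: {B}.
After 1: {B}.
δ(B,0) = {A, B, C, E, F}.
Union: {A, B, C, E, F}.
After 0: {A, B, C, E, F}.
δ(A,0) = {B, E, F}; δ(B,0) = {A, B, C, E, F}; δ(C,0) = {E}; δ(E,0) = {F}; δ(F,0) = {C}.
Union: {A, B, C, E, F}.
After 0: {A, B, C, E, F}.
δ(A,1) = {B}; δ(B,1) = {A, B}; δ(C,1) = {C, E}; δ(E,1) = {B}; δ(F,1) = {C, D, F}.
Union: {A, B, C, D, E, F}.
After 1: {A, B, C, D, E, F}.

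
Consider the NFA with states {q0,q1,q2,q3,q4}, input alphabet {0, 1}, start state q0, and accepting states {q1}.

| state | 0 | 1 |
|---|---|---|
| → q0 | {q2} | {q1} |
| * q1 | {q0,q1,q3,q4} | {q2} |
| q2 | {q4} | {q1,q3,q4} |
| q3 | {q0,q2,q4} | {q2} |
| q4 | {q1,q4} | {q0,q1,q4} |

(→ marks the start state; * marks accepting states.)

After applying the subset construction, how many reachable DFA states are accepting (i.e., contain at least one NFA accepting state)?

Start state of the DFA: {q0}.
{q0} --0--> {q2}  [new]
{q0} --1--> {q1}  [new]
{q2} --0--> {q4}  [new]
{q2} --1--> {q1,q3,q4}  [new]
{q1} --0--> {q0,q1,q3,q4}  [new]
{q1} --1--> {q2}  [seen]
{q4} --0--> {q1,q4}  [new]
{q4} --1--> {q0,q1,q4}  [new]
{q1,q3,q4} --0--> {q0,q1,q2,q3,q4}  [new]
{q1,q3,q4} --1--> {q0,q1,q2,q4}  [new]
{q0,q1,q3,q4} --0--> {q0,q1,q2,q3,q4}  [seen]
{q0,q1,q3,q4} --1--> {q0,q1,q2,q4}  [seen]
{q1,q4} --0--> {q0,q1,q3,q4}  [seen]
{q1,q4} --1--> {q0,q1,q2,q4}  [seen]
{q0,q1,q4} --0--> {q0,q1,q2,q3,q4}  [seen]
{q0,q1,q4} --1--> {q0,q1,q2,q4}  [seen]
{q0,q1,q2,q3,q4} --0--> {q0,q1,q2,q3,q4}  [seen]
{q0,q1,q2,q3,q4} --1--> {q0,q1,q2,q3,q4}  [seen]
{q0,q1,q2,q4} --0--> {q0,q1,q2,q3,q4}  [seen]
{q0,q1,q2,q4} --1--> {q0,q1,q2,q3,q4}  [seen]
Reachable DFA states: {q0}, {q2}, {q1}, {q4}, {q1,q3,q4}, {q0,q1,q3,q4}, {q1,q4}, {q0,q1,q4}, {q0,q1,q2,q3,q4}, {q0,q1,q2,q4}.
Accepting DFA states (contain an NFA accepting state): {q1}, {q1,q3,q4}, {q0,q1,q3,q4}, {q1,q4}, {q0,q1,q4}, {q0,q1,q2,q3,q4}, {q0,q1,q2,q4}.

7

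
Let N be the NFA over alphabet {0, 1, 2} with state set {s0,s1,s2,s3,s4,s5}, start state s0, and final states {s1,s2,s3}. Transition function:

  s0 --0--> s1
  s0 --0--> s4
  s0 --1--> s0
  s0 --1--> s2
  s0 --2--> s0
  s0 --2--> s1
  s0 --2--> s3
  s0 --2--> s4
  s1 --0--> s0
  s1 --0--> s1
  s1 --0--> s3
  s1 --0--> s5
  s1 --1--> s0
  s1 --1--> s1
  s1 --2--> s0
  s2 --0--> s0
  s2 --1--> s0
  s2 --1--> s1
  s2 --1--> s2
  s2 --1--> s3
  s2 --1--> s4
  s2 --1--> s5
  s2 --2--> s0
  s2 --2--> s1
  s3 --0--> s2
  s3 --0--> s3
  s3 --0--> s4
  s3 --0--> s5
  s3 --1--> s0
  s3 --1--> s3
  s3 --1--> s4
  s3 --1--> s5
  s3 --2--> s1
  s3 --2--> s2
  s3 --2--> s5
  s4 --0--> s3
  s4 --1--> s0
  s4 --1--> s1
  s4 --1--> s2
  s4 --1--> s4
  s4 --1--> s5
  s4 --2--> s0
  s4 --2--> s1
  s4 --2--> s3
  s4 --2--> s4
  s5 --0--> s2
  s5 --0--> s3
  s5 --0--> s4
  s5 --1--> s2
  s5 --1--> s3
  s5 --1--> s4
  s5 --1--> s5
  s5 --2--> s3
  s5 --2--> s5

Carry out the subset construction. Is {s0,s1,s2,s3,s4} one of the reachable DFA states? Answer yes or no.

no

Start state of the DFA: {s0}.
{s0} --0--> {s1,s4}  [new]
{s0} --1--> {s0,s2}  [new]
{s0} --2--> {s0,s1,s3,s4}  [new]
{s1,s4} --0--> {s0,s1,s3,s5}  [new]
{s1,s4} --1--> {s0,s1,s2,s4,s5}  [new]
{s1,s4} --2--> {s0,s1,s3,s4}  [seen]
{s0,s2} --0--> {s0,s1,s4}  [new]
{s0,s2} --1--> {s0,s1,s2,s3,s4,s5}  [new]
{s0,s2} --2--> {s0,s1,s3,s4}  [seen]
{s0,s1,s3,s4} --0--> {s0,s1,s2,s3,s4,s5}  [seen]
{s0,s1,s3,s4} --1--> {s0,s1,s2,s3,s4,s5}  [seen]
{s0,s1,s3,s4} --2--> {s0,s1,s2,s3,s4,s5}  [seen]
{s0,s1,s3,s5} --0--> {s0,s1,s2,s3,s4,s5}  [seen]
{s0,s1,s3,s5} --1--> {s0,s1,s2,s3,s4,s5}  [seen]
{s0,s1,s3,s5} --2--> {s0,s1,s2,s3,s4,s5}  [seen]
{s0,s1,s2,s4,s5} --0--> {s0,s1,s2,s3,s4,s5}  [seen]
{s0,s1,s2,s4,s5} --1--> {s0,s1,s2,s3,s4,s5}  [seen]
{s0,s1,s2,s4,s5} --2--> {s0,s1,s3,s4,s5}  [new]
{s0,s1,s4} --0--> {s0,s1,s3,s4,s5}  [seen]
{s0,s1,s4} --1--> {s0,s1,s2,s4,s5}  [seen]
{s0,s1,s4} --2--> {s0,s1,s3,s4}  [seen]
{s0,s1,s2,s3,s4,s5} --0--> {s0,s1,s2,s3,s4,s5}  [seen]
{s0,s1,s2,s3,s4,s5} --1--> {s0,s1,s2,s3,s4,s5}  [seen]
{s0,s1,s2,s3,s4,s5} --2--> {s0,s1,s2,s3,s4,s5}  [seen]
{s0,s1,s3,s4,s5} --0--> {s0,s1,s2,s3,s4,s5}  [seen]
{s0,s1,s3,s4,s5} --1--> {s0,s1,s2,s3,s4,s5}  [seen]
{s0,s1,s3,s4,s5} --2--> {s0,s1,s2,s3,s4,s5}  [seen]
Reachable DFA states: {s0}, {s1,s4}, {s0,s2}, {s0,s1,s3,s4}, {s0,s1,s3,s5}, {s0,s1,s2,s4,s5}, {s0,s1,s4}, {s0,s1,s2,s3,s4,s5}, {s0,s1,s3,s4,s5}.
{s0,s1,s2,s3,s4} is not among them.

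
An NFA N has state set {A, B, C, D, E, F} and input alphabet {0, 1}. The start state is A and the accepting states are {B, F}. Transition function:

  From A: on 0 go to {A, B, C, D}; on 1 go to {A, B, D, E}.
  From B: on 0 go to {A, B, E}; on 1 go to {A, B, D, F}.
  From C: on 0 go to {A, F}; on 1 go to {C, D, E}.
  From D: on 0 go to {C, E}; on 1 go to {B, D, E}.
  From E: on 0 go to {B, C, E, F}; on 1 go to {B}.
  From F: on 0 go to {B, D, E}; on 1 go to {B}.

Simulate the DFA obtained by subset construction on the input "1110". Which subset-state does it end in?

{A, B, C, D, E, F}

Start: {A}.
δ(A,1) = {A, B, D, E}.
Union: {A, B, D, E}.
After 1: {A, B, D, E}.
δ(A,1) = {A, B, D, E}; δ(B,1) = {A, B, D, F}; δ(D,1) = {B, D, E}; δ(E,1) = {B}.
Union: {A, B, D, E, F}.
After 1: {A, B, D, E, F}.
δ(A,1) = {A, B, D, E}; δ(B,1) = {A, B, D, F}; δ(D,1) = {B, D, E}; δ(E,1) = {B}; δ(F,1) = {B}.
Union: {A, B, D, E, F}.
After 1: {A, B, D, E, F}.
δ(A,0) = {A, B, C, D}; δ(B,0) = {A, B, E}; δ(D,0) = {C, E}; δ(E,0) = {B, C, E, F}; δ(F,0) = {B, D, E}.
Union: {A, B, C, D, E, F}.
After 0: {A, B, C, D, E, F}.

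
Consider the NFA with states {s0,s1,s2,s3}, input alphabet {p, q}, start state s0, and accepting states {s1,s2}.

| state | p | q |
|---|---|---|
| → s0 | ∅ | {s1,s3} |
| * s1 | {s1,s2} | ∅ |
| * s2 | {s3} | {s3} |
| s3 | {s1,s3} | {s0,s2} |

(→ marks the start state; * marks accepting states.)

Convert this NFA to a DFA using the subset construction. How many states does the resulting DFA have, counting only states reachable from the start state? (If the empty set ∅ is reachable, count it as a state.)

Start state of the DFA: {s0}.
{s0} --p--> ∅  [new]
{s0} --q--> {s1,s3}  [new]
∅ --p--> ∅  [seen]
∅ --q--> ∅  [seen]
{s1,s3} --p--> {s1,s2,s3}  [new]
{s1,s3} --q--> {s0,s2}  [new]
{s1,s2,s3} --p--> {s1,s2,s3}  [seen]
{s1,s2,s3} --q--> {s0,s2,s3}  [new]
{s0,s2} --p--> {s3}  [new]
{s0,s2} --q--> {s1,s3}  [seen]
{s0,s2,s3} --p--> {s1,s3}  [seen]
{s0,s2,s3} --q--> {s0,s1,s2,s3}  [new]
{s3} --p--> {s1,s3}  [seen]
{s3} --q--> {s0,s2}  [seen]
{s0,s1,s2,s3} --p--> {s1,s2,s3}  [seen]
{s0,s1,s2,s3} --q--> {s0,s1,s2,s3}  [seen]
Reachable DFA states: {s0}, ∅, {s1,s3}, {s1,s2,s3}, {s0,s2}, {s0,s2,s3}, {s3}, {s0,s1,s2,s3}.

8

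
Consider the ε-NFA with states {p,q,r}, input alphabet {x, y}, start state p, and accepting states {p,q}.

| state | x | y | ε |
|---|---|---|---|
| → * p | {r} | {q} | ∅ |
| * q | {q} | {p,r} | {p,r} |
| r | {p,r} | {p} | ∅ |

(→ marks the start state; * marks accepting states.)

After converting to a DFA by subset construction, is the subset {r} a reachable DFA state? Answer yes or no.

Start state of the DFA: {p} (ε-closure of the NFA start).
{p} --x--> {r}  [new]
{p} --y--> {p,q,r}  [new]
{r} --x--> {p,r}  [new]
{r} --y--> {p}  [seen]
{p,q,r} --x--> {p,q,r}  [seen]
{p,q,r} --y--> {p,q,r}  [seen]
{p,r} --x--> {p,r}  [seen]
{p,r} --y--> {p,q,r}  [seen]
Reachable DFA states: {p}, {r}, {p,q,r}, {p,r}.
{r} is among them.

yes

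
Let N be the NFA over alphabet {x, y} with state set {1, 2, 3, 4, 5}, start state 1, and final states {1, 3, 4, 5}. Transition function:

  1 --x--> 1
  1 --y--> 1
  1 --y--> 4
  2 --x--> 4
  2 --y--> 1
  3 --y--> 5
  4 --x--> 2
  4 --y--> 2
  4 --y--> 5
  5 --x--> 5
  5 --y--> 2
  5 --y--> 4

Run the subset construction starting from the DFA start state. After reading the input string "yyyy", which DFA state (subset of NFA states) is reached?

{1, 2, 4, 5}

Start: {1}.
δ(1,y) = {1, 4}.
Union: {1, 4}.
After y: {1, 4}.
δ(1,y) = {1, 4}; δ(4,y) = {2, 5}.
Union: {1, 2, 4, 5}.
After y: {1, 2, 4, 5}.
δ(1,y) = {1, 4}; δ(2,y) = {1}; δ(4,y) = {2, 5}; δ(5,y) = {2, 4}.
Union: {1, 2, 4, 5}.
After y: {1, 2, 4, 5}.
δ(1,y) = {1, 4}; δ(2,y) = {1}; δ(4,y) = {2, 5}; δ(5,y) = {2, 4}.
Union: {1, 2, 4, 5}.
After y: {1, 2, 4, 5}.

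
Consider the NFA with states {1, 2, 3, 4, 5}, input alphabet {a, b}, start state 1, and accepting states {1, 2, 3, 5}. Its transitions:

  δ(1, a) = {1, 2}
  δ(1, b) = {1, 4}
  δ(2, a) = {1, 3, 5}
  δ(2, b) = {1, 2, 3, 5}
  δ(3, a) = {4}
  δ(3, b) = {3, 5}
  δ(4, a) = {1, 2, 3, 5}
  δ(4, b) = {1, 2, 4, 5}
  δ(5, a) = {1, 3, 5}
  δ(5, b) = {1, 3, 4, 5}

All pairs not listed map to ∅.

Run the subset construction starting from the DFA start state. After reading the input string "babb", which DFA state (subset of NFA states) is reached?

Start: {1}.
δ(1,b) = {1, 4}.
Union: {1, 4}.
After b: {1, 4}.
δ(1,a) = {1, 2}; δ(4,a) = {1, 2, 3, 5}.
Union: {1, 2, 3, 5}.
After a: {1, 2, 3, 5}.
δ(1,b) = {1, 4}; δ(2,b) = {1, 2, 3, 5}; δ(3,b) = {3, 5}; δ(5,b) = {1, 3, 4, 5}.
Union: {1, 2, 3, 4, 5}.
After b: {1, 2, 3, 4, 5}.
δ(1,b) = {1, 4}; δ(2,b) = {1, 2, 3, 5}; δ(3,b) = {3, 5}; δ(4,b) = {1, 2, 4, 5}; δ(5,b) = {1, 3, 4, 5}.
Union: {1, 2, 3, 4, 5}.
After b: {1, 2, 3, 4, 5}.

{1, 2, 3, 4, 5}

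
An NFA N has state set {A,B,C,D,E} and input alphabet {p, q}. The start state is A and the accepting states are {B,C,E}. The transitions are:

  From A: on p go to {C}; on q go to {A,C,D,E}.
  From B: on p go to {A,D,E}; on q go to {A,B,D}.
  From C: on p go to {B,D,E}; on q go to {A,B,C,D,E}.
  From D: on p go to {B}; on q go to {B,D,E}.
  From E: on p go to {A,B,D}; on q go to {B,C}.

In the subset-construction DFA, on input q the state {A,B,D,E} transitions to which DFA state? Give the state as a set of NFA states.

{A,B,C,D,E}

δ(A,q) = {A,C,D,E}; δ(B,q) = {A,B,D}; δ(D,q) = {B,D,E}; δ(E,q) = {B,C}.
Union: {A,B,C,D,E}.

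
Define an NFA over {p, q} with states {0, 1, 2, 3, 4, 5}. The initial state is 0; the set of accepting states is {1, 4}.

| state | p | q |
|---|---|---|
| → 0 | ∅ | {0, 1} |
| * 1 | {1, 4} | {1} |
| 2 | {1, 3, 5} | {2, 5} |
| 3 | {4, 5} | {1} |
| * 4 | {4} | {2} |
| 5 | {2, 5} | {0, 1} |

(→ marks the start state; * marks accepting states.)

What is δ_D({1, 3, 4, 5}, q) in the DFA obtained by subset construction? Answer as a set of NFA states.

δ(1,q) = {1}; δ(3,q) = {1}; δ(4,q) = {2}; δ(5,q) = {0, 1}.
Union: {0, 1, 2}.

{0, 1, 2}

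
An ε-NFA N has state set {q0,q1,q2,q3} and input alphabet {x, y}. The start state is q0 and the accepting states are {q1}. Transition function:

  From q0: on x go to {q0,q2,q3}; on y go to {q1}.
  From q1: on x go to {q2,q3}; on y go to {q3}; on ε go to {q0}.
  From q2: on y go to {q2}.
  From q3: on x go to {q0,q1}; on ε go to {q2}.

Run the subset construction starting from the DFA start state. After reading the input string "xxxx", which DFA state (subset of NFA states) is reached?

{q0,q1,q2,q3}

Start: {q0}.
δ(q0,x) = {q0,q2,q3}.
Union: {q0,q2,q3}.
After x: {q0,q2,q3}.
δ(q0,x) = {q0,q2,q3}; δ(q2,x) = ∅; δ(q3,x) = {q0,q1}.
Union: {q0,q1,q2,q3}.
After x: {q0,q1,q2,q3}.
δ(q0,x) = {q0,q2,q3}; δ(q1,x) = {q2,q3}; δ(q2,x) = ∅; δ(q3,x) = {q0,q1}.
Union: {q0,q1,q2,q3}.
After x: {q0,q1,q2,q3}.
δ(q0,x) = {q0,q2,q3}; δ(q1,x) = {q2,q3}; δ(q2,x) = ∅; δ(q3,x) = {q0,q1}.
Union: {q0,q1,q2,q3}.
After x: {q0,q1,q2,q3}.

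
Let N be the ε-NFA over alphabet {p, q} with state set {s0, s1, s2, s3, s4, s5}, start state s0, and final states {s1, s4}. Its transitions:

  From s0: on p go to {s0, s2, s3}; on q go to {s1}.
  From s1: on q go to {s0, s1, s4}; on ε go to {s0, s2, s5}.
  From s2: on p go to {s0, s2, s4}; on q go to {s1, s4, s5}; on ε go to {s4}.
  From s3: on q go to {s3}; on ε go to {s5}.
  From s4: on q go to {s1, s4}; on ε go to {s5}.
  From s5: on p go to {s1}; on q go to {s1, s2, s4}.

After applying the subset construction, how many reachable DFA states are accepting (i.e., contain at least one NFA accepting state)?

3

Start state of the DFA: {s0} (ε-closure of the NFA start).
{s0} --p--> {s0, s2, s3, s4, s5}  [new]
{s0} --q--> {s0, s1, s2, s4, s5}  [new]
{s0, s2, s3, s4, s5} --p--> {s0, s1, s2, s3, s4, s5}  [new]
{s0, s2, s3, s4, s5} --q--> {s0, s1, s2, s3, s4, s5}  [seen]
{s0, s1, s2, s4, s5} --p--> {s0, s1, s2, s3, s4, s5}  [seen]
{s0, s1, s2, s4, s5} --q--> {s0, s1, s2, s4, s5}  [seen]
{s0, s1, s2, s3, s4, s5} --p--> {s0, s1, s2, s3, s4, s5}  [seen]
{s0, s1, s2, s3, s4, s5} --q--> {s0, s1, s2, s3, s4, s5}  [seen]
Reachable DFA states: {s0}, {s0, s2, s3, s4, s5}, {s0, s1, s2, s4, s5}, {s0, s1, s2, s3, s4, s5}.
Accepting DFA states (contain an NFA accepting state): {s0, s2, s3, s4, s5}, {s0, s1, s2, s4, s5}, {s0, s1, s2, s3, s4, s5}.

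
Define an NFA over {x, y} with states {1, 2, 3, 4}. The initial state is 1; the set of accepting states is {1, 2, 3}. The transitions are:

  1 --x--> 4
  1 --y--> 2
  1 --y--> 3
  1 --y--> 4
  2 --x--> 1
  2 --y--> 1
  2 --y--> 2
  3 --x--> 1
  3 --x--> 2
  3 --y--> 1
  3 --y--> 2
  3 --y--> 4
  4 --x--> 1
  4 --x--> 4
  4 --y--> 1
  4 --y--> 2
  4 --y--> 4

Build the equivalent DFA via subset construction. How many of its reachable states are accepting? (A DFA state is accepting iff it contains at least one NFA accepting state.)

5

Start state of the DFA: {1}.
{1} --x--> {4}  [new]
{1} --y--> {2, 3, 4}  [new]
{4} --x--> {1, 4}  [new]
{4} --y--> {1, 2, 4}  [new]
{2, 3, 4} --x--> {1, 2, 4}  [seen]
{2, 3, 4} --y--> {1, 2, 4}  [seen]
{1, 4} --x--> {1, 4}  [seen]
{1, 4} --y--> {1, 2, 3, 4}  [new]
{1, 2, 4} --x--> {1, 4}  [seen]
{1, 2, 4} --y--> {1, 2, 3, 4}  [seen]
{1, 2, 3, 4} --x--> {1, 2, 4}  [seen]
{1, 2, 3, 4} --y--> {1, 2, 3, 4}  [seen]
Reachable DFA states: {1}, {4}, {2, 3, 4}, {1, 4}, {1, 2, 4}, {1, 2, 3, 4}.
Accepting DFA states (contain an NFA accepting state): {1}, {2, 3, 4}, {1, 4}, {1, 2, 4}, {1, 2, 3, 4}.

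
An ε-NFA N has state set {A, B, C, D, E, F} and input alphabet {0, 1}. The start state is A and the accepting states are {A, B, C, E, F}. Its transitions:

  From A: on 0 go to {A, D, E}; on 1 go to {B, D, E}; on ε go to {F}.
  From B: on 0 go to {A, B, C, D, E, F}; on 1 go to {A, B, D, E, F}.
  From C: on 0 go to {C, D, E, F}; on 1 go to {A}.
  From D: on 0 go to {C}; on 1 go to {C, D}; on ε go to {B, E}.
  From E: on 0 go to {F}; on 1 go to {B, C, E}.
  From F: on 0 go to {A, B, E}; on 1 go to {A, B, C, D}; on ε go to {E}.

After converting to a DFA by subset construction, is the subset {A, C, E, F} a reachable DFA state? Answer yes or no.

Start state of the DFA: {A, E, F} (ε-closure of the NFA start).
{A, E, F} --0--> {A, B, D, E, F}  [new]
{A, E, F} --1--> {A, B, C, D, E, F}  [new]
{A, B, D, E, F} --0--> {A, B, C, D, E, F}  [seen]
{A, B, D, E, F} --1--> {A, B, C, D, E, F}  [seen]
{A, B, C, D, E, F} --0--> {A, B, C, D, E, F}  [seen]
{A, B, C, D, E, F} --1--> {A, B, C, D, E, F}  [seen]
Reachable DFA states: {A, E, F}, {A, B, D, E, F}, {A, B, C, D, E, F}.
{A, C, E, F} is not among them.

no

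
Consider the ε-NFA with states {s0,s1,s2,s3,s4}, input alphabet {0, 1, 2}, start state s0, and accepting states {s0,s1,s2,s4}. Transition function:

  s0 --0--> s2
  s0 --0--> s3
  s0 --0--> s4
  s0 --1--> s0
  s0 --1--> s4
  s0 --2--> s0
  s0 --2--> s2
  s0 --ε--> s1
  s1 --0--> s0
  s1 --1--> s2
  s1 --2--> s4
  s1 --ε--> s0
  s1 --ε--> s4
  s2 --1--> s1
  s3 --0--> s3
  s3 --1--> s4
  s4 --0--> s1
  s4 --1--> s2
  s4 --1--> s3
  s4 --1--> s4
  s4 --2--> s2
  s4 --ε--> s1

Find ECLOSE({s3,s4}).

Begin with {s3,s4}.
s4 →ε {s1}; add s1.
s1 →ε {s0,s4}; add s0.
ε-closure = {s0,s1,s3,s4}.

{s0,s1,s3,s4}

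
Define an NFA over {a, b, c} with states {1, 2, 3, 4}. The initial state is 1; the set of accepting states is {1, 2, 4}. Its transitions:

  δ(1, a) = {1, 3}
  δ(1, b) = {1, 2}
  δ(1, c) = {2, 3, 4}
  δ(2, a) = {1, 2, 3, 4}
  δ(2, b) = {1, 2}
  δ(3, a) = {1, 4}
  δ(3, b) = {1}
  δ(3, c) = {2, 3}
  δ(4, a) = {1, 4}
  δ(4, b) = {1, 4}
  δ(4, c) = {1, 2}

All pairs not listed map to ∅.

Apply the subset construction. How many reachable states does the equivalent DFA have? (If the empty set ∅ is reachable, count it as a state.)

Start state of the DFA: {1}.
{1} --a--> {1, 3}  [new]
{1} --b--> {1, 2}  [new]
{1} --c--> {2, 3, 4}  [new]
{1, 3} --a--> {1, 3, 4}  [new]
{1, 3} --b--> {1, 2}  [seen]
{1, 3} --c--> {2, 3, 4}  [seen]
{1, 2} --a--> {1, 2, 3, 4}  [new]
{1, 2} --b--> {1, 2}  [seen]
{1, 2} --c--> {2, 3, 4}  [seen]
{2, 3, 4} --a--> {1, 2, 3, 4}  [seen]
{2, 3, 4} --b--> {1, 2, 4}  [new]
{2, 3, 4} --c--> {1, 2, 3}  [new]
{1, 3, 4} --a--> {1, 3, 4}  [seen]
{1, 3, 4} --b--> {1, 2, 4}  [seen]
{1, 3, 4} --c--> {1, 2, 3, 4}  [seen]
{1, 2, 3, 4} --a--> {1, 2, 3, 4}  [seen]
{1, 2, 3, 4} --b--> {1, 2, 4}  [seen]
{1, 2, 3, 4} --c--> {1, 2, 3, 4}  [seen]
{1, 2, 4} --a--> {1, 2, 3, 4}  [seen]
{1, 2, 4} --b--> {1, 2, 4}  [seen]
{1, 2, 4} --c--> {1, 2, 3, 4}  [seen]
{1, 2, 3} --a--> {1, 2, 3, 4}  [seen]
{1, 2, 3} --b--> {1, 2}  [seen]
{1, 2, 3} --c--> {2, 3, 4}  [seen]
Reachable DFA states: {1}, {1, 3}, {1, 2}, {2, 3, 4}, {1, 3, 4}, {1, 2, 3, 4}, {1, 2, 4}, {1, 2, 3}.

8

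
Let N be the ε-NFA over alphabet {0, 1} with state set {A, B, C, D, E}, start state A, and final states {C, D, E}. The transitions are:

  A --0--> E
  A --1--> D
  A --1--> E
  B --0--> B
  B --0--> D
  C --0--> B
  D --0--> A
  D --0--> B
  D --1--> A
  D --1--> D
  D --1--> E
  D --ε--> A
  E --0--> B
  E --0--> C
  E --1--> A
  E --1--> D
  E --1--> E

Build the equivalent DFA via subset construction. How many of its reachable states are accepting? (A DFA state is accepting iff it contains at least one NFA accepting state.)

Start state of the DFA: {A} (ε-closure of the NFA start).
{A} --0--> {E}  [new]
{A} --1--> {A, D, E}  [new]
{E} --0--> {B, C}  [new]
{E} --1--> {A, D, E}  [seen]
{A, D, E} --0--> {A, B, C, E}  [new]
{A, D, E} --1--> {A, D, E}  [seen]
{B, C} --0--> {A, B, D}  [new]
{B, C} --1--> ∅  [new]
{A, B, C, E} --0--> {A, B, C, D, E}  [new]
{A, B, C, E} --1--> {A, D, E}  [seen]
{A, B, D} --0--> {A, B, D, E}  [new]
{A, B, D} --1--> {A, D, E}  [seen]
∅ --0--> ∅  [seen]
∅ --1--> ∅  [seen]
{A, B, C, D, E} --0--> {A, B, C, D, E}  [seen]
{A, B, C, D, E} --1--> {A, D, E}  [seen]
{A, B, D, E} --0--> {A, B, C, D, E}  [seen]
{A, B, D, E} --1--> {A, D, E}  [seen]
Reachable DFA states: {A}, {E}, {A, D, E}, {B, C}, {A, B, C, E}, {A, B, D}, ∅, {A, B, C, D, E}, {A, B, D, E}.
Accepting DFA states (contain an NFA accepting state): {E}, {A, D, E}, {B, C}, {A, B, C, E}, {A, B, D}, {A, B, C, D, E}, {A, B, D, E}.

7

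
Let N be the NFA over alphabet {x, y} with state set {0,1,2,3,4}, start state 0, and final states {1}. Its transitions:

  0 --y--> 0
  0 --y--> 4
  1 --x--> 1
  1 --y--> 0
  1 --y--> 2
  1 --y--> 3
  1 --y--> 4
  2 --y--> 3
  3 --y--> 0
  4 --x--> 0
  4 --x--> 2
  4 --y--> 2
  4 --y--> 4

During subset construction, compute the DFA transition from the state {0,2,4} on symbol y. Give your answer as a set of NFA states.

{0,2,3,4}

δ(0,y) = {0,4}; δ(2,y) = {3}; δ(4,y) = {2,4}.
Union: {0,2,3,4}.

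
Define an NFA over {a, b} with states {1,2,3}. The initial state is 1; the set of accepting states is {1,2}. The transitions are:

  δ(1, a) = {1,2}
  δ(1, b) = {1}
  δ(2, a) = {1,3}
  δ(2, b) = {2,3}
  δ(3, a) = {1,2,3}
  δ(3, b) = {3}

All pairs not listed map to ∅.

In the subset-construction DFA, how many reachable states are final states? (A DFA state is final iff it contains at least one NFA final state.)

3

Start state of the DFA: {1}.
{1} --a--> {1,2}  [new]
{1} --b--> {1}  [seen]
{1,2} --a--> {1,2,3}  [new]
{1,2} --b--> {1,2,3}  [seen]
{1,2,3} --a--> {1,2,3}  [seen]
{1,2,3} --b--> {1,2,3}  [seen]
Reachable DFA states: {1}, {1,2}, {1,2,3}.
Accepting DFA states (contain an NFA accepting state): {1}, {1,2}, {1,2,3}.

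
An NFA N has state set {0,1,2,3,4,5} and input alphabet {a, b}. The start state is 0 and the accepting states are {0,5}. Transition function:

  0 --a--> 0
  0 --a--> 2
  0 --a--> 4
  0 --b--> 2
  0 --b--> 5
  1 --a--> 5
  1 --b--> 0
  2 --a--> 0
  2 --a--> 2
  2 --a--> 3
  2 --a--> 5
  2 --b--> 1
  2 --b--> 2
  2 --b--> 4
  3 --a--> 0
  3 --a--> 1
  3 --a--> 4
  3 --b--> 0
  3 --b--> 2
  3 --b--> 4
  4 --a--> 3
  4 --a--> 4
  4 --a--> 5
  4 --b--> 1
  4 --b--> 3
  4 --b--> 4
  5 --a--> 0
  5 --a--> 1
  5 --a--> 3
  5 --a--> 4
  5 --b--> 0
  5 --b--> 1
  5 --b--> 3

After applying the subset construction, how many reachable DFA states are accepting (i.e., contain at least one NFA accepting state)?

7

Start state of the DFA: {0}.
{0} --a--> {0,2,4}  [new]
{0} --b--> {2,5}  [new]
{0,2,4} --a--> {0,2,3,4,5}  [new]
{0,2,4} --b--> {1,2,3,4,5}  [new]
{2,5} --a--> {0,1,2,3,4,5}  [new]
{2,5} --b--> {0,1,2,3,4}  [new]
{0,2,3,4,5} --a--> {0,1,2,3,4,5}  [seen]
{0,2,3,4,5} --b--> {0,1,2,3,4,5}  [seen]
{1,2,3,4,5} --a--> {0,1,2,3,4,5}  [seen]
{1,2,3,4,5} --b--> {0,1,2,3,4}  [seen]
{0,1,2,3,4,5} --a--> {0,1,2,3,4,5}  [seen]
{0,1,2,3,4,5} --b--> {0,1,2,3,4,5}  [seen]
{0,1,2,3,4} --a--> {0,1,2,3,4,5}  [seen]
{0,1,2,3,4} --b--> {0,1,2,3,4,5}  [seen]
Reachable DFA states: {0}, {0,2,4}, {2,5}, {0,2,3,4,5}, {1,2,3,4,5}, {0,1,2,3,4,5}, {0,1,2,3,4}.
Accepting DFA states (contain an NFA accepting state): {0}, {0,2,4}, {2,5}, {0,2,3,4,5}, {1,2,3,4,5}, {0,1,2,3,4,5}, {0,1,2,3,4}.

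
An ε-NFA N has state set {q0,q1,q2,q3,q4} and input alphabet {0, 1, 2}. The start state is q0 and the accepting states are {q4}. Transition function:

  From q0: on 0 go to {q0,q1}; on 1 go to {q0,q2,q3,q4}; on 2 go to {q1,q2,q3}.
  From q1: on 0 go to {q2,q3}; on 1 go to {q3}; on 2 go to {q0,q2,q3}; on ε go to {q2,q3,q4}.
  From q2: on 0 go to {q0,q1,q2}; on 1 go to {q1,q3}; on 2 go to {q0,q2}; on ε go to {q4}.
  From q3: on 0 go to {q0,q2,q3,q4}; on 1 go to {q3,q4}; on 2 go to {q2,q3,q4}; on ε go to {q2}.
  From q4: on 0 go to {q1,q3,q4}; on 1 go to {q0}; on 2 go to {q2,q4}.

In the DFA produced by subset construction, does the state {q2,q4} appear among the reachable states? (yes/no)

Start state of the DFA: {q0} (ε-closure of the NFA start).
{q0} --0--> {q0,q1,q2,q3,q4}  [new]
{q0} --1--> {q0,q2,q3,q4}  [new]
{q0} --2--> {q1,q2,q3,q4}  [new]
{q0,q1,q2,q3,q4} --0--> {q0,q1,q2,q3,q4}  [seen]
{q0,q1,q2,q3,q4} --1--> {q0,q1,q2,q3,q4}  [seen]
{q0,q1,q2,q3,q4} --2--> {q0,q1,q2,q3,q4}  [seen]
{q0,q2,q3,q4} --0--> {q0,q1,q2,q3,q4}  [seen]
{q0,q2,q3,q4} --1--> {q0,q1,q2,q3,q4}  [seen]
{q0,q2,q3,q4} --2--> {q0,q1,q2,q3,q4}  [seen]
{q1,q2,q3,q4} --0--> {q0,q1,q2,q3,q4}  [seen]
{q1,q2,q3,q4} --1--> {q0,q1,q2,q3,q4}  [seen]
{q1,q2,q3,q4} --2--> {q0,q2,q3,q4}  [seen]
Reachable DFA states: {q0}, {q0,q1,q2,q3,q4}, {q0,q2,q3,q4}, {q1,q2,q3,q4}.
{q2,q4} is not among them.

no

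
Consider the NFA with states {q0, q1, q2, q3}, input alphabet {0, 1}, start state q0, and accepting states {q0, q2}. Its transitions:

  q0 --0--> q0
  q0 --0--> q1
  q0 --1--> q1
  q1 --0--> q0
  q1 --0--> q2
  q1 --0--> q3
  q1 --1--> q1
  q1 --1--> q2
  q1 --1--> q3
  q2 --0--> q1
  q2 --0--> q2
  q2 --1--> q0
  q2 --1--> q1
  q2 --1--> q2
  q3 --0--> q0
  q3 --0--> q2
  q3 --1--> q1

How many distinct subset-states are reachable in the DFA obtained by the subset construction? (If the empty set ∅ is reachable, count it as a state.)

7

Start state of the DFA: {q0}.
{q0} --0--> {q0, q1}  [new]
{q0} --1--> {q1}  [new]
{q0, q1} --0--> {q0, q1, q2, q3}  [new]
{q0, q1} --1--> {q1, q2, q3}  [new]
{q1} --0--> {q0, q2, q3}  [new]
{q1} --1--> {q1, q2, q3}  [seen]
{q0, q1, q2, q3} --0--> {q0, q1, q2, q3}  [seen]
{q0, q1, q2, q3} --1--> {q0, q1, q2, q3}  [seen]
{q1, q2, q3} --0--> {q0, q1, q2, q3}  [seen]
{q1, q2, q3} --1--> {q0, q1, q2, q3}  [seen]
{q0, q2, q3} --0--> {q0, q1, q2}  [new]
{q0, q2, q3} --1--> {q0, q1, q2}  [seen]
{q0, q1, q2} --0--> {q0, q1, q2, q3}  [seen]
{q0, q1, q2} --1--> {q0, q1, q2, q3}  [seen]
Reachable DFA states: {q0}, {q0, q1}, {q1}, {q0, q1, q2, q3}, {q1, q2, q3}, {q0, q2, q3}, {q0, q1, q2}.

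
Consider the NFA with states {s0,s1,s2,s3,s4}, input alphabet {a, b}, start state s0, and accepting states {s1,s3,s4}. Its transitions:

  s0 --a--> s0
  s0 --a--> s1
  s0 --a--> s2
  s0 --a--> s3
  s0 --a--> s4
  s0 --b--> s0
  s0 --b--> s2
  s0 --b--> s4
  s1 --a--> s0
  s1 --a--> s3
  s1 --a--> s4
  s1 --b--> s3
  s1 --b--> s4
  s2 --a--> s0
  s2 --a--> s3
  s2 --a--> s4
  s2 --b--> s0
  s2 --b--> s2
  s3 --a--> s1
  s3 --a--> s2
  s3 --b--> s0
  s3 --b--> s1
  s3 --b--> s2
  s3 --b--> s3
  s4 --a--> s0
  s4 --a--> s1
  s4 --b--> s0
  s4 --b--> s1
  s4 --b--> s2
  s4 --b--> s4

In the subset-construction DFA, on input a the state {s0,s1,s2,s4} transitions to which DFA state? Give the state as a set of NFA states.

δ(s0,a) = {s0,s1,s2,s3,s4}; δ(s1,a) = {s0,s3,s4}; δ(s2,a) = {s0,s3,s4}; δ(s4,a) = {s0,s1}.
Union: {s0,s1,s2,s3,s4}.

{s0,s1,s2,s3,s4}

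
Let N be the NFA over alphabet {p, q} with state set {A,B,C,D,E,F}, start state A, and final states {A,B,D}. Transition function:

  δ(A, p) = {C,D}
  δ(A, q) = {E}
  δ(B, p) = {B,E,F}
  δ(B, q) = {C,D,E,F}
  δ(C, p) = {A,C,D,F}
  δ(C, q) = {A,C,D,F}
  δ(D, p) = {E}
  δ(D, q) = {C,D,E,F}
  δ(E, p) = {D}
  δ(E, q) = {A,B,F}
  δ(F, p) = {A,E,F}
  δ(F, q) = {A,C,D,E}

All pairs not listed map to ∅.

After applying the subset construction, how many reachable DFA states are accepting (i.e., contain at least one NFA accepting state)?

Start state of the DFA: {A}.
{A} --p--> {C,D}  [new]
{A} --q--> {E}  [new]
{C,D} --p--> {A,C,D,E,F}  [new]
{C,D} --q--> {A,C,D,E,F}  [seen]
{E} --p--> {D}  [new]
{E} --q--> {A,B,F}  [new]
{A,C,D,E,F} --p--> {A,C,D,E,F}  [seen]
{A,C,D,E,F} --q--> {A,B,C,D,E,F}  [new]
{D} --p--> {E}  [seen]
{D} --q--> {C,D,E,F}  [new]
{A,B,F} --p--> {A,B,C,D,E,F}  [seen]
{A,B,F} --q--> {A,C,D,E,F}  [seen]
{A,B,C,D,E,F} --p--> {A,B,C,D,E,F}  [seen]
{A,B,C,D,E,F} --q--> {A,B,C,D,E,F}  [seen]
{C,D,E,F} --p--> {A,C,D,E,F}  [seen]
{C,D,E,F} --q--> {A,B,C,D,E,F}  [seen]
Reachable DFA states: {A}, {C,D}, {E}, {A,C,D,E,F}, {D}, {A,B,F}, {A,B,C,D,E,F}, {C,D,E,F}.
Accepting DFA states (contain an NFA accepting state): {A}, {C,D}, {A,C,D,E,F}, {D}, {A,B,F}, {A,B,C,D,E,F}, {C,D,E,F}.

7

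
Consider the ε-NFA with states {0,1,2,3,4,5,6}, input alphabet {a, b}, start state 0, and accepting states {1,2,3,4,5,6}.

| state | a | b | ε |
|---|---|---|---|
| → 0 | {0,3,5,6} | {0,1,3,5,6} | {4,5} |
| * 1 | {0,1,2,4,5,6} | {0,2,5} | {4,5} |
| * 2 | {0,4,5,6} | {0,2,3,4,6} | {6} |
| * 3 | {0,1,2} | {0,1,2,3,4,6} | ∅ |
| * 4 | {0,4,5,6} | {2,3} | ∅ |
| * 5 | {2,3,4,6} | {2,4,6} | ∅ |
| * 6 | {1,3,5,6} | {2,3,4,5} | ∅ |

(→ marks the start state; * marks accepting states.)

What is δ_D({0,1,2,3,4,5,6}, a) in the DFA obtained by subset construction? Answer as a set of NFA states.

{0,1,2,3,4,5,6}

δ(0,a) = {0,3,5,6}; δ(1,a) = {0,1,2,4,5,6}; δ(2,a) = {0,4,5,6}; δ(3,a) = {0,1,2}; δ(4,a) = {0,4,5,6}; δ(5,a) = {2,3,4,6}; δ(6,a) = {1,3,5,6}.
Union: {0,1,2,3,4,5,6}.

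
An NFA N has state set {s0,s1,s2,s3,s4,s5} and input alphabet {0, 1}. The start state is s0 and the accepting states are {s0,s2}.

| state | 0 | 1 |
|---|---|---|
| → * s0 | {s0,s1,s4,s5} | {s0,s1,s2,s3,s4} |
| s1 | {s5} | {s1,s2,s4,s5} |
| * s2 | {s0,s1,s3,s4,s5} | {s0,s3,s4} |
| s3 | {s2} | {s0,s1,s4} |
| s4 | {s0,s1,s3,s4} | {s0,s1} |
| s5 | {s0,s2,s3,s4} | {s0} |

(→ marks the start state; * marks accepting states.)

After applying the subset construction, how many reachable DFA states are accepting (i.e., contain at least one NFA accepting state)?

4

Start state of the DFA: {s0}.
{s0} --0--> {s0,s1,s4,s5}  [new]
{s0} --1--> {s0,s1,s2,s3,s4}  [new]
{s0,s1,s4,s5} --0--> {s0,s1,s2,s3,s4,s5}  [new]
{s0,s1,s4,s5} --1--> {s0,s1,s2,s3,s4,s5}  [seen]
{s0,s1,s2,s3,s4} --0--> {s0,s1,s2,s3,s4,s5}  [seen]
{s0,s1,s2,s3,s4} --1--> {s0,s1,s2,s3,s4,s5}  [seen]
{s0,s1,s2,s3,s4,s5} --0--> {s0,s1,s2,s3,s4,s5}  [seen]
{s0,s1,s2,s3,s4,s5} --1--> {s0,s1,s2,s3,s4,s5}  [seen]
Reachable DFA states: {s0}, {s0,s1,s4,s5}, {s0,s1,s2,s3,s4}, {s0,s1,s2,s3,s4,s5}.
Accepting DFA states (contain an NFA accepting state): {s0}, {s0,s1,s4,s5}, {s0,s1,s2,s3,s4}, {s0,s1,s2,s3,s4,s5}.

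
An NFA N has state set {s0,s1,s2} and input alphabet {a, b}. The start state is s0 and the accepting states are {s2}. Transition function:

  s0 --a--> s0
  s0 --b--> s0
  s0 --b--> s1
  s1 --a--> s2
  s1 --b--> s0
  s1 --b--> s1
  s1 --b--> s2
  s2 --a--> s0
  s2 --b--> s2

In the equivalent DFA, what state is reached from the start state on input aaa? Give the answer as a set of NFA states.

Start: {s0}.
δ(s0,a) = {s0}.
Union: {s0}.
After a: {s0}.
δ(s0,a) = {s0}.
Union: {s0}.
After a: {s0}.
δ(s0,a) = {s0}.
Union: {s0}.
After a: {s0}.

{s0}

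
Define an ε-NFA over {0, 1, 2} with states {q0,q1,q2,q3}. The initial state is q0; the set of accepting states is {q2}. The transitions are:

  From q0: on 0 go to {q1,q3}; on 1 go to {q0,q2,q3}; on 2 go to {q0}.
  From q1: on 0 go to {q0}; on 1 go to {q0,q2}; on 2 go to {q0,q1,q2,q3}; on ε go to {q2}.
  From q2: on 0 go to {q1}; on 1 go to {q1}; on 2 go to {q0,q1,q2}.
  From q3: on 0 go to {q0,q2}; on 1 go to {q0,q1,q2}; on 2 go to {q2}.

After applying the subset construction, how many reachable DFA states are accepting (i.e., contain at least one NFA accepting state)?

4

Start state of the DFA: {q0} (ε-closure of the NFA start).
{q0} --0--> {q1,q2,q3}  [new]
{q0} --1--> {q0,q2,q3}  [new]
{q0} --2--> {q0}  [seen]
{q1,q2,q3} --0--> {q0,q1,q2}  [new]
{q1,q2,q3} --1--> {q0,q1,q2}  [seen]
{q1,q2,q3} --2--> {q0,q1,q2,q3}  [new]
{q0,q2,q3} --0--> {q0,q1,q2,q3}  [seen]
{q0,q2,q3} --1--> {q0,q1,q2,q3}  [seen]
{q0,q2,q3} --2--> {q0,q1,q2}  [seen]
{q0,q1,q2} --0--> {q0,q1,q2,q3}  [seen]
{q0,q1,q2} --1--> {q0,q1,q2,q3}  [seen]
{q0,q1,q2} --2--> {q0,q1,q2,q3}  [seen]
{q0,q1,q2,q3} --0--> {q0,q1,q2,q3}  [seen]
{q0,q1,q2,q3} --1--> {q0,q1,q2,q3}  [seen]
{q0,q1,q2,q3} --2--> {q0,q1,q2,q3}  [seen]
Reachable DFA states: {q0}, {q1,q2,q3}, {q0,q2,q3}, {q0,q1,q2}, {q0,q1,q2,q3}.
Accepting DFA states (contain an NFA accepting state): {q1,q2,q3}, {q0,q2,q3}, {q0,q1,q2}, {q0,q1,q2,q3}.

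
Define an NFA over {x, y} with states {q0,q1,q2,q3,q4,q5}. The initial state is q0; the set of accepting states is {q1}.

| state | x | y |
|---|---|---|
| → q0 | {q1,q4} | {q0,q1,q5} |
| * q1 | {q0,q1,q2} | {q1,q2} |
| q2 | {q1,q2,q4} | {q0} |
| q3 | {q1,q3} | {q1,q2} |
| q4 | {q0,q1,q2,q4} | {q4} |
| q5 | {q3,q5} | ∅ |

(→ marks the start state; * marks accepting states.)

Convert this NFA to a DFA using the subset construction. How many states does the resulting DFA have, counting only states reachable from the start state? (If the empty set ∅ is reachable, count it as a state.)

Start state of the DFA: {q0}.
{q0} --x--> {q1,q4}  [new]
{q0} --y--> {q0,q1,q5}  [new]
{q1,q4} --x--> {q0,q1,q2,q4}  [new]
{q1,q4} --y--> {q1,q2,q4}  [new]
{q0,q1,q5} --x--> {q0,q1,q2,q3,q4,q5}  [new]
{q0,q1,q5} --y--> {q0,q1,q2,q5}  [new]
{q0,q1,q2,q4} --x--> {q0,q1,q2,q4}  [seen]
{q0,q1,q2,q4} --y--> {q0,q1,q2,q4,q5}  [new]
{q1,q2,q4} --x--> {q0,q1,q2,q4}  [seen]
{q1,q2,q4} --y--> {q0,q1,q2,q4}  [seen]
{q0,q1,q2,q3,q4,q5} --x--> {q0,q1,q2,q3,q4,q5}  [seen]
{q0,q1,q2,q3,q4,q5} --y--> {q0,q1,q2,q4,q5}  [seen]
{q0,q1,q2,q5} --x--> {q0,q1,q2,q3,q4,q5}  [seen]
{q0,q1,q2,q5} --y--> {q0,q1,q2,q5}  [seen]
{q0,q1,q2,q4,q5} --x--> {q0,q1,q2,q3,q4,q5}  [seen]
{q0,q1,q2,q4,q5} --y--> {q0,q1,q2,q4,q5}  [seen]
Reachable DFA states: {q0}, {q1,q4}, {q0,q1,q5}, {q0,q1,q2,q4}, {q1,q2,q4}, {q0,q1,q2,q3,q4,q5}, {q0,q1,q2,q5}, {q0,q1,q2,q4,q5}.

8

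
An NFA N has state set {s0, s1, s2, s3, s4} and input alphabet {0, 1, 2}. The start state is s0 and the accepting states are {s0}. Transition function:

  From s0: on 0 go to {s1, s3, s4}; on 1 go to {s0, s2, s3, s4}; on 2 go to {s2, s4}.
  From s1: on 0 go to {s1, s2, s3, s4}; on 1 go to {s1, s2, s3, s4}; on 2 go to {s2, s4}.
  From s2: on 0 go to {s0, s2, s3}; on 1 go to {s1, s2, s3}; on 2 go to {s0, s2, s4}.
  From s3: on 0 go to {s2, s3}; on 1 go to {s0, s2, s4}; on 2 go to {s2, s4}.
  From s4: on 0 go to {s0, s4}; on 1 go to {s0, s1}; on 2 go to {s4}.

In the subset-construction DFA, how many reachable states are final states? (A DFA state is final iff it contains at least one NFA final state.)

5

Start state of the DFA: {s0}.
{s0} --0--> {s1, s3, s4}  [new]
{s0} --1--> {s0, s2, s3, s4}  [new]
{s0} --2--> {s2, s4}  [new]
{s1, s3, s4} --0--> {s0, s1, s2, s3, s4}  [new]
{s1, s3, s4} --1--> {s0, s1, s2, s3, s4}  [seen]
{s1, s3, s4} --2--> {s2, s4}  [seen]
{s0, s2, s3, s4} --0--> {s0, s1, s2, s3, s4}  [seen]
{s0, s2, s3, s4} --1--> {s0, s1, s2, s3, s4}  [seen]
{s0, s2, s3, s4} --2--> {s0, s2, s4}  [new]
{s2, s4} --0--> {s0, s2, s3, s4}  [seen]
{s2, s4} --1--> {s0, s1, s2, s3}  [new]
{s2, s4} --2--> {s0, s2, s4}  [seen]
{s0, s1, s2, s3, s4} --0--> {s0, s1, s2, s3, s4}  [seen]
{s0, s1, s2, s3, s4} --1--> {s0, s1, s2, s3, s4}  [seen]
{s0, s1, s2, s3, s4} --2--> {s0, s2, s4}  [seen]
{s0, s2, s4} --0--> {s0, s1, s2, s3, s4}  [seen]
{s0, s2, s4} --1--> {s0, s1, s2, s3, s4}  [seen]
{s0, s2, s4} --2--> {s0, s2, s4}  [seen]
{s0, s1, s2, s3} --0--> {s0, s1, s2, s3, s4}  [seen]
{s0, s1, s2, s3} --1--> {s0, s1, s2, s3, s4}  [seen]
{s0, s1, s2, s3} --2--> {s0, s2, s4}  [seen]
Reachable DFA states: {s0}, {s1, s3, s4}, {s0, s2, s3, s4}, {s2, s4}, {s0, s1, s2, s3, s4}, {s0, s2, s4}, {s0, s1, s2, s3}.
Accepting DFA states (contain an NFA accepting state): {s0}, {s0, s2, s3, s4}, {s0, s1, s2, s3, s4}, {s0, s2, s4}, {s0, s1, s2, s3}.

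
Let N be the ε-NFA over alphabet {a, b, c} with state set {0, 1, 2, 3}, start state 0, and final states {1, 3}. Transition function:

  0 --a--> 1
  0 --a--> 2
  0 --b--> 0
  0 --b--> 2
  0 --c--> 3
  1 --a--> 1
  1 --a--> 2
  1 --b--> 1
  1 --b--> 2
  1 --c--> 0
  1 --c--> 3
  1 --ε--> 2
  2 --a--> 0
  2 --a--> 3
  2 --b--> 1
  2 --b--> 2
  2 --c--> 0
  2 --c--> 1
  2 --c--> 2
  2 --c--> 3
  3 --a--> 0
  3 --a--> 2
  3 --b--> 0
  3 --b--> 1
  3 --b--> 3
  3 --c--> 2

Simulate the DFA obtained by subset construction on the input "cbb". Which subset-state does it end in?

Start: {0}.
δ(0,c) = {3}.
Union: {3}.
After c: {3}.
δ(3,b) = {0, 1, 3}.
Union: {0, 1, 3}.
ε-closure gives {0, 1, 2, 3}.
After b: {0, 1, 2, 3}.
δ(0,b) = {0, 2}; δ(1,b) = {1, 2}; δ(2,b) = {1, 2}; δ(3,b) = {0, 1, 3}.
Union: {0, 1, 2, 3}.
After b: {0, 1, 2, 3}.

{0, 1, 2, 3}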